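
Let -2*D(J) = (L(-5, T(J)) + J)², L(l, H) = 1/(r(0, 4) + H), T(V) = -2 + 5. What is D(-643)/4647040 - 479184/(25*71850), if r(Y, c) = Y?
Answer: -24353730019/78255427500 ≈ -0.31121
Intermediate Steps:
T(V) = 3
L(l, H) = 1/H (L(l, H) = 1/(0 + H) = 1/H)
D(J) = -(⅓ + J)²/2 (D(J) = -(1/3 + J)²/2 = -(⅓ + J)²/2)
D(-643)/4647040 - 479184/(25*71850) = -(1 + 3*(-643))²/18/4647040 - 479184/(25*71850) = -(1 - 1929)²/18*(1/4647040) - 479184/1796250 = -1/18*(-1928)²*(1/4647040) - 479184*1/1796250 = -1/18*3717184*(1/4647040) - 79864/299375 = -1858592/9*1/4647040 - 79864/299375 = -58081/1306980 - 79864/299375 = -24353730019/78255427500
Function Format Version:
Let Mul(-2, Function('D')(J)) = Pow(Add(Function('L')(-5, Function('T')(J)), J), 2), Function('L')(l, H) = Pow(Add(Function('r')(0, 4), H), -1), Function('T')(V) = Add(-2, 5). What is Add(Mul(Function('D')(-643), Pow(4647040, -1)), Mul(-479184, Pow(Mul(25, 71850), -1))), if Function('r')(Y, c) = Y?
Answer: Rational(-24353730019, 78255427500) ≈ -0.31121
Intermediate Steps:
Function('T')(V) = 3
Function('L')(l, H) = Pow(H, -1) (Function('L')(l, H) = Pow(Add(0, H), -1) = Pow(H, -1))
Function('D')(J) = Mul(Rational(-1, 2), Pow(Add(Rational(1, 3), J), 2)) (Function('D')(J) = Mul(Rational(-1, 2), Pow(Add(Pow(3, -1), J), 2)) = Mul(Rational(-1, 2), Pow(Add(Rational(1, 3), J), 2)))
Add(Mul(Function('D')(-643), Pow(4647040, -1)), Mul(-479184, Pow(Mul(25, 71850), -1))) = Add(Mul(Mul(Rational(-1, 18), Pow(Add(1, Mul(3, -643)), 2)), Pow(4647040, -1)), Mul(-479184, Pow(Mul(25, 71850), -1))) = Add(Mul(Mul(Rational(-1, 18), Pow(Add(1, -1929), 2)), Rational(1, 4647040)), Mul(-479184, Pow(1796250, -1))) = Add(Mul(Mul(Rational(-1, 18), Pow(-1928, 2)), Rational(1, 4647040)), Mul(-479184, Rational(1, 1796250))) = Add(Mul(Mul(Rational(-1, 18), 3717184), Rational(1, 4647040)), Rational(-79864, 299375)) = Add(Mul(Rational(-1858592, 9), Rational(1, 4647040)), Rational(-79864, 299375)) = Add(Rational(-58081, 1306980), Rational(-79864, 299375)) = Rational(-24353730019, 78255427500)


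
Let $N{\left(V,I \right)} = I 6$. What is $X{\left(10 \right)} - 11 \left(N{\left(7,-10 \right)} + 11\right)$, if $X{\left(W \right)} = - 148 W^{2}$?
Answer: $-14261$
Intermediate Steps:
$N{\left(V,I \right)} = 6 I$
$X{\left(10 \right)} - 11 \left(N{\left(7,-10 \right)} + 11\right) = - 148 \cdot 10^{2} - 11 \left(6 \left(-10\right) + 11\right) = \left(-148\right) 100 - 11 \left(-60 + 11\right) = -14800 - -539 = -14800 + 539 = -14261$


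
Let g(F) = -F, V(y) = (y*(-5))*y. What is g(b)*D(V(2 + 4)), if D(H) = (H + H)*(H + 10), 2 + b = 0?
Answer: 122400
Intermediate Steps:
b = -2 (b = -2 + 0 = -2)
V(y) = -5*y**2 (V(y) = (-5*y)*y = -5*y**2)
D(H) = 2*H*(10 + H) (D(H) = (2*H)*(10 + H) = 2*H*(10 + H))
g(b)*D(V(2 + 4)) = (-1*(-2))*(2*(-5*(2 + 4)**2)*(10 - 5*(2 + 4)**2)) = 2*(2*(-5*6**2)*(10 - 5*6**2)) = 2*(2*(-5*36)*(10 - 5*36)) = 2*(2*(-180)*(10 - 180)) = 2*(2*(-180)*(-170)) = 2*61200 = 122400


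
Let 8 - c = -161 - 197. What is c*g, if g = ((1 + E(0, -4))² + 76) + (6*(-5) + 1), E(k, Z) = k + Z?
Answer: 20496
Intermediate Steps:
c = 366 (c = 8 - (-161 - 197) = 8 - 1*(-358) = 8 + 358 = 366)
E(k, Z) = Z + k
g = 56 (g = ((1 + (-4 + 0))² + 76) + (6*(-5) + 1) = ((1 - 4)² + 76) + (-30 + 1) = ((-3)² + 76) - 29 = (9 + 76) - 29 = 85 - 29 = 56)
c*g = 366*56 = 20496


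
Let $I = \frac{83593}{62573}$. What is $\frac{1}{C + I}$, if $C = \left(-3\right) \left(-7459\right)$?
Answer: $\frac{62573}{1400279614} \approx 4.4686 \cdot 10^{-5}$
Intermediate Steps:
$I = \frac{83593}{62573}$ ($I = 83593 \cdot \frac{1}{62573} = \frac{83593}{62573} \approx 1.3359$)
$C = 22377$
$\frac{1}{C + I} = \frac{1}{22377 + \frac{83593}{62573}} = \frac{1}{\frac{1400279614}{62573}} = \frac{62573}{1400279614}$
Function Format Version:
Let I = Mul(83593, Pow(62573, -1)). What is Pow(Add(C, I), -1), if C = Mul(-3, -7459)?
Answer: Rational(62573, 1400279614) ≈ 4.4686e-5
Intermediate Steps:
I = Rational(83593, 62573) (I = Mul(83593, Rational(1, 62573)) = Rational(83593, 62573) ≈ 1.3359)
C = 22377
Pow(Add(C, I), -1) = Pow(Add(22377, Rational(83593, 62573)), -1) = Pow(Rational(1400279614, 62573), -1) = Rational(62573, 1400279614)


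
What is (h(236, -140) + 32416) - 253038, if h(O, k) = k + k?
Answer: -220902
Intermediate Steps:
h(O, k) = 2*k
(h(236, -140) + 32416) - 253038 = (2*(-140) + 32416) - 253038 = (-280 + 32416) - 253038 = 32136 - 253038 = -220902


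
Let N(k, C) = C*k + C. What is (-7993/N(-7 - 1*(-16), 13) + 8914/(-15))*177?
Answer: -15088837/130 ≈ -1.1607e+5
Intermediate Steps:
N(k, C) = C + C*k
(-7993/N(-7 - 1*(-16), 13) + 8914/(-15))*177 = (-7993*1/(13*(1 + (-7 - 1*(-16)))) + 8914/(-15))*177 = (-7993*1/(13*(1 + (-7 + 16))) + 8914*(-1/15))*177 = (-7993*1/(13*(1 + 9)) - 8914/15)*177 = (-7993/(13*10) - 8914/15)*177 = (-7993/130 - 8914/15)*177 = -255743/390*177 = -15088837/130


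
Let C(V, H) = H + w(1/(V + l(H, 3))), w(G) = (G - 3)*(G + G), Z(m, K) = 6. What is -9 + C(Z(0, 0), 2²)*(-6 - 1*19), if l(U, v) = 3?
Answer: -7529/81 ≈ -92.951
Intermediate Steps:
w(G) = 2*G*(-3 + G) (w(G) = (-3 + G)*(2*G) = 2*G*(-3 + G))
C(V, H) = H + 2*(-3 + 1/(3 + V))/(3 + V) (C(V, H) = H + 2*(-3 + 1/(V + 3))/(V + 3) = H + 2*(-3 + 1/(3 + V))/(3 + V))
-9 + C(Z(0, 0), 2²)*(-6 - 1*19) = -9 + ((-16 - 6*6 + 2²*(3 + 6)²)/(3 + 6)²)*(-6 - 1*19) = -9 + ((-16 - 36 + 4*9²)/9²)*(-6 - 19) = -9 + ((-16 - 36 + 4*81)/81)*(-25) = -9 + ((-16 - 36 + 324)/81)*(-25) = -9 + ((1/81)*272)*(-25) = -9 + (272/81)*(-25) = -9 - 6800/81 = -7529/81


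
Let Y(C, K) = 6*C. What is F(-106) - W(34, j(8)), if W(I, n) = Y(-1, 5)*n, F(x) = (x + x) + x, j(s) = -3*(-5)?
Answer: -228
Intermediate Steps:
j(s) = 15
F(x) = 3*x (F(x) = 2*x + x = 3*x)
W(I, n) = -6*n (W(I, n) = (6*(-1))*n = -6*n)
F(-106) - W(34, j(8)) = 3*(-106) - (-6)*15 = -318 - 1*(-90) = -318 + 90 = -228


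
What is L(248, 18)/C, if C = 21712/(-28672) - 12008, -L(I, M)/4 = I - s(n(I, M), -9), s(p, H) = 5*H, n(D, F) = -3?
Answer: 2100224/21519693 ≈ 0.097595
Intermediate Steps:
L(I, M) = -180 - 4*I (L(I, M) = -4*(I - 5*(-9)) = -4*(I - 1*(-45)) = -4*(I + 45) = -4*(45 + I) = -180 - 4*I)
C = -21519693/1792 (C = 21712*(-1/28672) - 12008 = -1357/1792 - 12008 = -21519693/1792 ≈ -12009.)
L(248, 18)/C = (-180 - 4*248)/(-21519693/1792) = (-180 - 992)*(-1792/21519693) = -1172*(-1792/21519693) = 2100224/21519693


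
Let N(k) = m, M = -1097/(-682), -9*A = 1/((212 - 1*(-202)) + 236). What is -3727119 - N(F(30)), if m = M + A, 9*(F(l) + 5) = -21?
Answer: -3717523272767/997425 ≈ -3.7271e+6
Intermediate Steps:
A = -1/5850 (A = -1/(9*((212 - 1*(-202)) + 236)) = -1/(9*((212 + 202) + 236)) = -1/(9*(414 + 236)) = -⅑/650 = -⅑*1/650 = -1/5850 ≈ -0.00017094)
F(l) = -22/3 (F(l) = -5 + (⅑)*(-21) = -5 - 7/3 = -22/3)
M = 1097/682 (M = -1097*(-1/682) = 1097/682 ≈ 1.6085)
m = 1604192/997425 (m = 1097/682 - 1/5850 = 1604192/997425 ≈ 1.6083)
N(k) = 1604192/997425
-3727119 - N(F(30)) = -3727119 - 1*1604192/997425 = -3727119 - 1604192/997425 = -3717523272767/997425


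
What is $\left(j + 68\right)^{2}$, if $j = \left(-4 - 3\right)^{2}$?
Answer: $13689$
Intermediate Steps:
$j = 49$ ($j = \left(-7\right)^{2} = 49$)
$\left(j + 68\right)^{2} = \left(49 + 68\right)^{2} = 117^{2} = 13689$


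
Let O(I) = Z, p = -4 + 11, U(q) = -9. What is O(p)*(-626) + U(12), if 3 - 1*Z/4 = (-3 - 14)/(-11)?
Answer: -40163/11 ≈ -3651.2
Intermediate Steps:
Z = 64/11 (Z = 12 - 4*(-3 - 14)/(-11) = 12 - (-68)*(-1)/11 = 12 - 4*17/11 = 12 - 68/11 = 64/11 ≈ 5.8182)
p = 7
O(I) = 64/11
O(p)*(-626) + U(12) = (64/11)*(-626) - 9 = -40064/11 - 9 = -40163/11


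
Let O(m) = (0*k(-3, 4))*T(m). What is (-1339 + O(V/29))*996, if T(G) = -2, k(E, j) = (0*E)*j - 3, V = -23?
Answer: -1333644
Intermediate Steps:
k(E, j) = -3 (k(E, j) = 0*j - 3 = 0 - 3 = -3)
O(m) = 0 (O(m) = (0*(-3))*(-2) = 0*(-2) = 0)
(-1339 + O(V/29))*996 = (-1339 + 0)*996 = -1339*996 = -1333644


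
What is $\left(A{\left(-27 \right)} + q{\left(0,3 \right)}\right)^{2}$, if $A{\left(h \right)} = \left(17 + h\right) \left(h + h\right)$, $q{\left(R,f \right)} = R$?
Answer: $291600$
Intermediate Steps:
$A{\left(h \right)} = 2 h \left(17 + h\right)$ ($A{\left(h \right)} = \left(17 + h\right) 2 h = 2 h \left(17 + h\right)$)
$\left(A{\left(-27 \right)} + q{\left(0,3 \right)}\right)^{2} = \left(2 \left(-27\right) \left(17 - 27\right) + 0\right)^{2} = \left(2 \left(-27\right) \left(-10\right) + 0\right)^{2} = \left(540 + 0\right)^{2} = 540^{2} = 291600$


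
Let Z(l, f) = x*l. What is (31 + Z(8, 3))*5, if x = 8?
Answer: 475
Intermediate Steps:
Z(l, f) = 8*l
(31 + Z(8, 3))*5 = (31 + 8*8)*5 = (31 + 64)*5 = 95*5 = 475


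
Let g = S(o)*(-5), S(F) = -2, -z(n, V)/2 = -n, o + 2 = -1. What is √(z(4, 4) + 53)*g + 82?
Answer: 82 + 10*√61 ≈ 160.10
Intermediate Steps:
o = -3 (o = -2 - 1 = -3)
z(n, V) = 2*n (z(n, V) = -(-2)*n = 2*n)
g = 10 (g = -2*(-5) = 10)
√(z(4, 4) + 53)*g + 82 = √(2*4 + 53)*10 + 82 = √(8 + 53)*10 + 82 = √61*10 + 82 = 10*√61 + 82 = 82 + 10*√61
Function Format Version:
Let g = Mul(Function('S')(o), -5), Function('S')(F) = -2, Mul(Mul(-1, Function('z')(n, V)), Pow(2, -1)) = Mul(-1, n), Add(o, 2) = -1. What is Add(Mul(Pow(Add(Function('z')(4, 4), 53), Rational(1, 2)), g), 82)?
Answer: Add(82, Mul(10, Pow(61, Rational(1, 2)))) ≈ 160.10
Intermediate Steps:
o = -3 (o = Add(-2, -1) = -3)
Function('z')(n, V) = Mul(2, n) (Function('z')(n, V) = Mul(-2, Mul(-1, n)) = Mul(2, n))
g = 10 (g = Mul(-2, -5) = 10)
Add(Mul(Pow(Add(Function('z')(4, 4), 53), Rational(1, 2)), g), 82) = Add(Mul(Pow(Add(Mul(2, 4), 53), Rational(1, 2)), 10), 82) = Add(Mul(Pow(Add(8, 53), Rational(1, 2)), 10), 82) = Add(Mul(Pow(61, Rational(1, 2)), 10), 82) = Add(Mul(10, Pow(61, Rational(1, 2))), 82) = Add(82, Mul(10, Pow(61, Rational(1, 2))))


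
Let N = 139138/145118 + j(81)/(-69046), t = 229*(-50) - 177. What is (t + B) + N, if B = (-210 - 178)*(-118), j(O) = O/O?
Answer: 171128255332713/5009908714 ≈ 34158.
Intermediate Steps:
j(O) = 1
t = -11627 (t = -11450 - 177 = -11627)
B = 45784 (B = -388*(-118) = 45784)
N = 4803388615/5009908714 (N = 139138/145118 + 1/(-69046) = 139138*(1/145118) + 1*(-1/69046) = 69569/72559 - 1/69046 = 4803388615/5009908714 ≈ 0.95878)
(t + B) + N = (-11627 + 45784) + 4803388615/5009908714 = 34157 + 4803388615/5009908714 = 171128255332713/5009908714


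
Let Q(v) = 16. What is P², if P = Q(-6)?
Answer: 256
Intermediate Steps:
P = 16
P² = 16² = 256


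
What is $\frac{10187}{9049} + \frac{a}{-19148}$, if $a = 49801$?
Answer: $- \frac{255588573}{173270252} \approx -1.4751$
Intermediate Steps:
$\frac{10187}{9049} + \frac{a}{-19148} = \frac{10187}{9049} + \frac{49801}{-19148} = 10187 \cdot \frac{1}{9049} + 49801 \left(- \frac{1}{19148}\right) = \frac{10187}{9049} - \frac{49801}{19148} = - \frac{255588573}{173270252}$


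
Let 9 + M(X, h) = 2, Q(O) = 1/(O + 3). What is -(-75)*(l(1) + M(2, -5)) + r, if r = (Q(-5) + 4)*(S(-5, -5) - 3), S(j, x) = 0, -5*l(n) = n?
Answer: -1101/2 ≈ -550.50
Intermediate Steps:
l(n) = -n/5
Q(O) = 1/(3 + O)
M(X, h) = -7 (M(X, h) = -9 + 2 = -7)
r = -21/2 (r = (1/(3 - 5) + 4)*(0 - 3) = (1/(-2) + 4)*(-3) = (-1/2 + 4)*(-3) = (7/2)*(-3) = -21/2 ≈ -10.500)
-(-75)*(l(1) + M(2, -5)) + r = -(-75)*(-1/5*1 - 7) - 21/2 = -(-75)*(-1/5 - 7) - 21/2 = -(-75)*(-36)/5 - 21/2 = -15*36 - 21/2 = -540 - 21/2 = -1101/2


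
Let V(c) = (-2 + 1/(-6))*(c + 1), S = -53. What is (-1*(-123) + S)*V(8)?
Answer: -1365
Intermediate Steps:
V(c) = -13/6 - 13*c/6 (V(c) = (-2 - ⅙)*(1 + c) = -13*(1 + c)/6 = -13/6 - 13*c/6)
(-1*(-123) + S)*V(8) = (-1*(-123) - 53)*(-13/6 - 13/6*8) = (123 - 53)*(-13/6 - 52/3) = 70*(-39/2) = -1365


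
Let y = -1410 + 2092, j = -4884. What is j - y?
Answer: -5566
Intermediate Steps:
y = 682
j - y = -4884 - 1*682 = -4884 - 682 = -5566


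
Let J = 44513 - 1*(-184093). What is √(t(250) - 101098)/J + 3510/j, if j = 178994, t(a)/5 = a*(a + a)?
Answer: 1755/89497 + √523902/228606 ≈ 0.022776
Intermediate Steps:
t(a) = 10*a² (t(a) = 5*(a*(a + a)) = 5*(a*(2*a)) = 5*(2*a²) = 10*a²)
J = 228606 (J = 44513 + 184093 = 228606)
√(t(250) - 101098)/J + 3510/j = √(10*250² - 101098)/228606 + 3510/178994 = √(10*62500 - 101098)*(1/228606) + 3510*(1/178994) = √(625000 - 101098)*(1/228606) + 1755/89497 = √523902*(1/228606) + 1755/89497 = √523902/228606 + 1755/89497 = 1755/89497 + √523902/228606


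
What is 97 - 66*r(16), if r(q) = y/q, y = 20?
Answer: 29/2 ≈ 14.500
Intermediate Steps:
r(q) = 20/q
97 - 66*r(16) = 97 - 1320/16 = 97 - 66*5/4 = 97 - 165/2 = 29/2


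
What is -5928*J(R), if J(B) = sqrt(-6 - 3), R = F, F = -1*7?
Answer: -17784*I ≈ -17784.0*I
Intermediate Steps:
F = -7
R = -7
J(B) = 3*I (J(B) = sqrt(-9) = 3*I)
-5928*J(R) = -17784*I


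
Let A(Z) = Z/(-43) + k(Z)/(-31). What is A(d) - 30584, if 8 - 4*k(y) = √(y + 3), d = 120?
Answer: -40772278/1333 + √123/124 ≈ -30587.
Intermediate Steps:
k(y) = 2 - √(3 + y)/4 (k(y) = 2 - √(y + 3)/4 = 2 - √(3 + y)/4)
A(Z) = -2/31 - Z/43 + √(3 + Z)/124 (A(Z) = Z/(-43) + (2 - √(3 + Z)/4)/(-31) = Z*(-1/43) + (2 - √(3 + Z)/4)*(-1/31) = -Z/43 + (-2/31 + √(3 + Z)/124) = -2/31 - Z/43 + √(3 + Z)/124)
A(d) - 30584 = (-2/31 - 1/43*120 + √(3 + 120)/124) - 30584 = (-2/31 - 120/43 + √123/124) - 30584 = (-3806/1333 + √123/124) - 30584 = -40772278/1333 + √123/124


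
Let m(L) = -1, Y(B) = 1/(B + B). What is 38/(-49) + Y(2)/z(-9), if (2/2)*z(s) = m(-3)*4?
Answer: -657/784 ≈ -0.83801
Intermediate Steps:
Y(B) = 1/(2*B)
z(s) = -4 (z(s) = -1*4 = -4)
38/(-49) + Y(2)/z(-9) = 38/(-49) + ((1/2)/2)/(-4) = 38*(-1/49) + ((1/2)*(1/2))*(-1/4) = -38/49 + (1/4)*(-1/4) = -38/49 - 1/16 = -657/784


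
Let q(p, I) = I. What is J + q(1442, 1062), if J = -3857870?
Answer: -3856808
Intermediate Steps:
J + q(1442, 1062) = -3857870 + 1062 = -3856808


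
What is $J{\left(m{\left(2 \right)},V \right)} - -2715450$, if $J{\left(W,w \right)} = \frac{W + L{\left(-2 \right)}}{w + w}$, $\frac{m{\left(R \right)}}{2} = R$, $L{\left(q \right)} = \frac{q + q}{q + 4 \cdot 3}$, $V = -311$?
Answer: $\frac{4222524741}{1555} \approx 2.7154 \cdot 10^{6}$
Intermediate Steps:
$L{\left(q \right)} = \frac{2 q}{12 + q}$ ($L{\left(q \right)} = \frac{2 q}{q + 12} = \frac{2 q}{12 + q}$)
$m{\left(R \right)} = 2 R$
$J{\left(W,w \right)} = \frac{- \frac{2}{5} + W}{2 w}$ ($J{\left(W,w \right)} = \frac{W + 2 \left(-2\right) \frac{1}{12 - 2}}{w + w} = \frac{W + 2 \left(-2\right) \frac{1}{10}}{2 w} = \left(W + 2 \left(-2\right) \frac{1}{10}\right) \frac{1}{2 w} = \left(W - \frac{2}{5}\right) \frac{1}{2 w} = \left(- \frac{2}{5} + W\right) \frac{1}{2 w} = \frac{- \frac{2}{5} + W}{2 w}$)
$J{\left(m{\left(2 \right)},V \right)} - -2715450 = \frac{-2 + 5 \cdot 2 \cdot 2}{10 \left(-311\right)} - -2715450 = \frac{1}{10} \left(- \frac{1}{311}\right) \left(-2 + 5 \cdot 4\right) + 2715450 = \frac{1}{10} \left(- \frac{1}{311}\right) \left(-2 + 20\right) + 2715450 = \frac{1}{10} \left(- \frac{1}{311}\right) 18 + 2715450 = - \frac{9}{1555} + 2715450 = \frac{4222524741}{1555}$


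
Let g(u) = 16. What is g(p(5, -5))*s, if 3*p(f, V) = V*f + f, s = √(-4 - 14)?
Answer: 48*I*√2 ≈ 67.882*I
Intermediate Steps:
s = 3*I*√2 (s = √(-18) = 3*I*√2 ≈ 4.2426*I)
p(f, V) = f/3 + V*f/3 (p(f, V) = (V*f + f)/3 = (f + V*f)/3 = f/3 + V*f/3)
g(p(5, -5))*s = 16*(3*I*√2) = 48*I*√2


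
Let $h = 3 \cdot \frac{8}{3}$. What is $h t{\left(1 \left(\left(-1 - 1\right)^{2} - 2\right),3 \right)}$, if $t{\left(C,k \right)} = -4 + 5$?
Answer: $8$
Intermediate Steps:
$t{\left(C,k \right)} = 1$
$h = 8$ ($h = 3 \cdot 8 \cdot \frac{1}{3} = 3 \cdot \frac{8}{3} = 8$)
$h t{\left(1 \left(\left(-1 - 1\right)^{2} - 2\right),3 \right)} = 8 \cdot 1 = 8$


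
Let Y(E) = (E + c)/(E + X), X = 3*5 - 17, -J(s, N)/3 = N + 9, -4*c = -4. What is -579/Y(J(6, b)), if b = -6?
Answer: -6369/8 ≈ -796.13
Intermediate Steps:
c = 1 (c = -1/4*(-4) = 1)
J(s, N) = -27 - 3*N (J(s, N) = -3*(N + 9) = -3*(9 + N) = -27 - 3*N)
X = -2 (X = 15 - 17 = -2)
Y(E) = (1 + E)/(-2 + E) (Y(E) = (E + 1)/(E - 2) = (1 + E)/(-2 + E))
-579/Y(J(6, b)) = -579*(-2 + (-27 - 3*(-6)))/(1 + (-27 - 3*(-6))) = -579*(-2 + (-27 + 18))/(1 + (-27 + 18)) = -579*(-2 - 9)/(1 - 9) = -579/(-8/(-11)) = -579/((-1/11*(-8))) = -579/8/11 = -579*11/8 = -6369/8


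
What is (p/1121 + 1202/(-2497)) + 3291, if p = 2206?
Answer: 9216120807/2799137 ≈ 3292.5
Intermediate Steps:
(p/1121 + 1202/(-2497)) + 3291 = (2206/1121 + 1202/(-2497)) + 3291 = (2206*(1/1121) + 1202*(-1/2497)) + 3291 = (2206/1121 - 1202/2497) + 3291 = 4160940/2799137 + 3291 = 9216120807/2799137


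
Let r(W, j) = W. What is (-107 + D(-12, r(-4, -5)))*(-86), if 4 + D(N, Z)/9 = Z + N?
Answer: 24682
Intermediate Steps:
D(N, Z) = -36 + 9*N + 9*Z (D(N, Z) = -36 + 9*(Z + N) = -36 + 9*(N + Z) = -36 + (9*N + 9*Z) = -36 + 9*N + 9*Z)
(-107 + D(-12, r(-4, -5)))*(-86) = (-107 + (-36 + 9*(-12) + 9*(-4)))*(-86) = (-107 + (-36 - 108 - 36))*(-86) = (-107 - 180)*(-86) = -287*(-86) = 24682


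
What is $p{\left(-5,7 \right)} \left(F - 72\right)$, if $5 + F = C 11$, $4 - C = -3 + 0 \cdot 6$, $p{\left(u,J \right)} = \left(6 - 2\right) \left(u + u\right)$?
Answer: $0$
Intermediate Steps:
$p{\left(u,J \right)} = 8 u$ ($p{\left(u,J \right)} = 4 \cdot 2 u = 8 u$)
$C = 7$ ($C = 4 - \left(-3 + 0 \cdot 6\right) = 4 - \left(-3 + 0\right) = 4 - -3 = 4 + 3 = 7$)
$F = 72$ ($F = -5 + 7 \cdot 11 = -5 + 77 = 72$)
$p{\left(-5,7 \right)} \left(F - 72\right) = 8 \left(-5\right) \left(72 - 72\right) = \left(-40\right) 0 = 0$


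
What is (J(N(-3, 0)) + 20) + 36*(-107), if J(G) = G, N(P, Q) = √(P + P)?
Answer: -3832 + I*√6 ≈ -3832.0 + 2.4495*I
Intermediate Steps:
N(P, Q) = √2*√P (N(P, Q) = √(2*P) = √2*√P)
(J(N(-3, 0)) + 20) + 36*(-107) = (√2*√(-3) + 20) + 36*(-107) = (√2*(I*√3) + 20) - 3852 = (I*√6 + 20) - 3852 = (20 + I*√6) - 3852 = -3832 + I*√6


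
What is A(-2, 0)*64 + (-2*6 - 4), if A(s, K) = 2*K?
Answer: -16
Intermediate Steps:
A(-2, 0)*64 + (-2*6 - 4) = (2*0)*64 + (-2*6 - 4) = 0*64 + (-12 - 4) = 0 - 16 = -16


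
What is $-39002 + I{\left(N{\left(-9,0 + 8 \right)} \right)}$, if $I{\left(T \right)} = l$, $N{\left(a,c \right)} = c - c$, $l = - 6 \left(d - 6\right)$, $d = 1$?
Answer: $-38972$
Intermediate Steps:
$l = 30$ ($l = - 6 \left(1 - 6\right) = \left(-6\right) \left(-5\right) = 30$)
$N{\left(a,c \right)} = 0$
$I{\left(T \right)} = 30$
$-39002 + I{\left(N{\left(-9,0 + 8 \right)} \right)} = -39002 + 30 = -38972$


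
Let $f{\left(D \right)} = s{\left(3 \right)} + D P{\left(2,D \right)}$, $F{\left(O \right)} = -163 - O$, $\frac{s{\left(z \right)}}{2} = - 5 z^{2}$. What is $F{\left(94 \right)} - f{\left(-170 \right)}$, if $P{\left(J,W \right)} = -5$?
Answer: $-1017$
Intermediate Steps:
$s{\left(z \right)} = - 10 z^{2}$ ($s{\left(z \right)} = 2 \left(- 5 z^{2}\right) = - 10 z^{2}$)
$f{\left(D \right)} = -90 - 5 D$ ($f{\left(D \right)} = - 10 \cdot 3^{2} + D \left(-5\right) = \left(-10\right) 9 - 5 D = -90 - 5 D$)
$F{\left(94 \right)} - f{\left(-170 \right)} = \left(-163 - 94\right) - \left(-90 - -850\right) = \left(-163 - 94\right) - \left(-90 + 850\right) = -257 - 760 = -1017$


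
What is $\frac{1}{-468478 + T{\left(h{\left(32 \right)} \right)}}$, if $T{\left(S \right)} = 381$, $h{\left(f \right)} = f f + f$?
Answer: $- \frac{1}{468097} \approx -2.1363 \cdot 10^{-6}$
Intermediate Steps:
$h{\left(f \right)} = f + f^{2}$ ($h{\left(f \right)} = f^{2} + f = f + f^{2}$)
$\frac{1}{-468478 + T{\left(h{\left(32 \right)} \right)}} = \frac{1}{-468478 + 381} = \frac{1}{-468097} = - \frac{1}{468097}$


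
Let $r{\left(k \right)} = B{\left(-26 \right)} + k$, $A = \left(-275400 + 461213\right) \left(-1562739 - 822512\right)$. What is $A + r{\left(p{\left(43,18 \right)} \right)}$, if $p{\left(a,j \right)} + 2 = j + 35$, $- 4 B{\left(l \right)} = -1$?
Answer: $- \frac{1772842576047}{4} \approx -4.4321 \cdot 10^{11}$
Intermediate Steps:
$B{\left(l \right)} = \frac{1}{4}$ ($B{\left(l \right)} = \left(- \frac{1}{4}\right) \left(-1\right) = \frac{1}{4}$)
$p{\left(a,j \right)} = 33 + j$ ($p{\left(a,j \right)} = -2 + \left(j + 35\right) = -2 + \left(35 + j\right) = 33 + j$)
$A = -443210644063$ ($A = 185813 \left(-1562739 - 822512\right) = 185813 \left(-2385251\right) = -443210644063$)
$r{\left(k \right)} = \frac{1}{4} + k$
$A + r{\left(p{\left(43,18 \right)} \right)} = -443210644063 + \left(\frac{1}{4} + \left(33 + 18\right)\right) = -443210644063 + \left(\frac{1}{4} + 51\right) = -443210644063 + \frac{205}{4} = - \frac{1772842576047}{4}$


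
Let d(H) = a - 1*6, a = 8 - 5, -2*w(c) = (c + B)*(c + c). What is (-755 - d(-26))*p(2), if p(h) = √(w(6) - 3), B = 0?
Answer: -752*I*√39 ≈ -4696.2*I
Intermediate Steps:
w(c) = -c² (w(c) = -(c + 0)*(c + c)/2 = -c*2*c/2 = -c²)
a = 3
d(H) = -3 (d(H) = 3 - 1*6 = 3 - 6 = -3)
p(h) = I*√39 (p(h) = √(-1*6² - 3) = √(-1*36 - 3) = √(-36 - 3) = √(-39) = I*√39)
(-755 - d(-26))*p(2) = (-755 - 1*(-3))*(I*√39) = (-755 + 3)*(I*√39) = -752*I*√39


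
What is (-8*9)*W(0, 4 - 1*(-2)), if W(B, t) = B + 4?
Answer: -288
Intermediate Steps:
W(B, t) = 4 + B
(-8*9)*W(0, 4 - 1*(-2)) = (-8*9)*(4 + 0) = -72*4 = -288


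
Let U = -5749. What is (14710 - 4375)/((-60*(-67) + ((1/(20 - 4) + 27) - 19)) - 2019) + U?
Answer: -12309083/2143 ≈ -5743.9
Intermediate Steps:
(14710 - 4375)/((-60*(-67) + ((1/(20 - 4) + 27) - 19)) - 2019) + U = (14710 - 4375)/((-60*(-67) + ((1/(20 - 4) + 27) - 19)) - 2019) - 5749 = 10335/((4020 + ((1/16 + 27) - 19)) - 2019) - 5749 = 10335/((4020 + (433/16 - 19)) - 2019) - 5749 = 10335/((4020 + 129/16) - 2019) - 5749 = 10335/(64449/16 - 2019) - 5749 = 10335/(32145/16) - 5749 = 10335*(16/32145) - 5749 = 11024/2143 - 5749 = -12309083/2143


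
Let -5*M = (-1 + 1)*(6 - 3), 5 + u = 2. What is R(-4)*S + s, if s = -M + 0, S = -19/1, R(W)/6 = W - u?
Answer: 114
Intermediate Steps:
u = -3 (u = -5 + 2 = -3)
R(W) = 18 + 6*W (R(W) = 6*(W - 1*(-3)) = 6*(W + 3) = 6*(3 + W) = 18 + 6*W)
S = -19 (S = -19*1 = -19)
M = 0 (M = -(-1 + 1)*(6 - 3)/5 = -0*3 = -1/5*0 = 0)
s = 0 (s = -1*0 + 0 = 0 + 0 = 0)
R(-4)*S + s = (18 + 6*(-4))*(-19) + 0 = (18 - 24)*(-19) + 0 = -6*(-19) + 0 = 114 + 0 = 114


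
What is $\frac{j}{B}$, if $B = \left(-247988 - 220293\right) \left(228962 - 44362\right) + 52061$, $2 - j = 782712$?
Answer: $\frac{782710}{86444620539} \approx 9.0545 \cdot 10^{-6}$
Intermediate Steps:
$j = -782710$ ($j = 2 - 782712 = -782710$)
$B = -86444620539$ ($B = \left(-468281\right) 184600 + 52061 = -86444672600 + 52061 = -86444620539$)
$\frac{j}{B} = - \frac{782710}{-86444620539} = \left(-782710\right) \left(- \frac{1}{86444620539}\right) = \frac{782710}{86444620539}$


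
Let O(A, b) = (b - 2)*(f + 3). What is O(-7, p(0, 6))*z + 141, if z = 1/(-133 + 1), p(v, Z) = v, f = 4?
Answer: 9313/66 ≈ 141.11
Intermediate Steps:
z = -1/132 (z = 1/(-132) = -1/132 ≈ -0.0075758)
O(A, b) = -14 + 7*b (O(A, b) = (b - 2)*(4 + 3) = (-2 + b)*7 = -14 + 7*b)
O(-7, p(0, 6))*z + 141 = (-14 + 7*0)*(-1/132) + 141 = (-14 + 0)*(-1/132) + 141 = -14*(-1/132) + 141 = 7/66 + 141 = 9313/66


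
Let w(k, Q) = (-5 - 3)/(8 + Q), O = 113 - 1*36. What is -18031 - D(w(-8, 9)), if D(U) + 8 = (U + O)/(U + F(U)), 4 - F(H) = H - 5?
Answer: -2758820/153 ≈ -18032.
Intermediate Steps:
F(H) = 9 - H (F(H) = 4 - (H - 5) = 4 - (-5 + H) = 4 + (5 - H) = 9 - H)
O = 77 (O = 113 - 36 = 77)
w(k, Q) = -8/(8 + Q)
D(U) = 5/9 + U/9 (D(U) = -8 + (U + 77)/(U + (9 - U)) = -8 + (77 + U)/9 = -8 + (77 + U)*(⅑) = -8 + (77/9 + U/9) = 5/9 + U/9)
-18031 - D(w(-8, 9)) = -18031 - (5/9 + (-8/(8 + 9))/9) = -18031 - (5/9 + (-8/17)/9) = -18031 - (5/9 + (-8*1/17)/9) = -18031 - (5/9 + (⅑)*(-8/17)) = -18031 - (5/9 - 8/153) = -18031 - 1*77/153 = -18031 - 77/153 = -2758820/153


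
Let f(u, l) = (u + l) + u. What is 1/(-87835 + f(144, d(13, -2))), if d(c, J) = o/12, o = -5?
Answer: -12/1050569 ≈ -1.1422e-5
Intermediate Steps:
d(c, J) = -5/12
f(u, l) = l + 2*u (f(u, l) = (l + u) + u = l + 2*u)
1/(-87835 + f(144, d(13, -2))) = 1/(-87835 + (-5/12 + 2*144)) = 1/(-87835 + (-5/12 + 288)) = 1/(-87835 + 3451/12) = 1/(-1050569/12) = -12/1050569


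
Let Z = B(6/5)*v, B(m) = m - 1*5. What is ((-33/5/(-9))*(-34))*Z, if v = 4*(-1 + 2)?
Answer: 28424/75 ≈ 378.99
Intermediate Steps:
v = 4 (v = 4*1 = 4)
B(m) = -5 + m (B(m) = m - 5 = -5 + m)
Z = -76/5 (Z = (-5 + 6/5)*4 = -19/5*4 = -76/5 ≈ -15.200)
((-33/5/(-9))*(-34))*Z = ((-33/5/(-9))*(-34))*(-76/5) = ((-33*1/5*(-1/9))*(-34))*(-76/5) = (-33/5*(-1/9)*(-34))*(-76/5) = ((11/15)*(-34))*(-76/5) = -374/15*(-76/5) = 28424/75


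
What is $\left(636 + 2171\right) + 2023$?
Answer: $4830$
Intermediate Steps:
$\left(636 + 2171\right) + 2023 = 2807 + 2023 = 4830$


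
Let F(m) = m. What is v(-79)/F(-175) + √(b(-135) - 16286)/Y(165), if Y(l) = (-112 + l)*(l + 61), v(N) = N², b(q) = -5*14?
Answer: -6241/175 + I*√4089/5989 ≈ -35.663 + 0.010677*I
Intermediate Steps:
b(q) = -70
Y(l) = (-112 + l)*(61 + l)
v(-79)/F(-175) + √(b(-135) - 16286)/Y(165) = (-79)²/(-175) + √(-70 - 16286)/(-6832 + 165² - 51*165) = 6241*(-1/175) + √(-16356)/(-6832 + 27225 - 8415) = -6241/175 + (2*I*√4089)/11978 = -6241/175 + (2*I*√4089)*(1/11978) = -6241/175 + I*√4089/5989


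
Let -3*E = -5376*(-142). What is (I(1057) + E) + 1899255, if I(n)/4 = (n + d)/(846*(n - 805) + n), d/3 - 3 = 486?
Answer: 352394837055/214249 ≈ 1.6448e+6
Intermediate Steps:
d = 1467 (d = 9 + 3*486 = 9 + 1458 = 1467)
E = -254464 (E = -(-1792)*(-142) = -⅓*763392 = -254464)
I(n) = 4*(1467 + n)/(-681030 + 847*n) (I(n) = 4*((n + 1467)/(846*(n - 805) + n)) = 4*((1467 + n)/(846*(-805 + n) + n)) = 4*((1467 + n)/((-681030 + 846*n) + n)) = 4*((1467 + n)/(-681030 + 847*n)) = 4*(1467 + n)/(-681030 + 847*n))
(I(1057) + E) + 1899255 = (4*(1467 + 1057)/(7*(-97290 + 121*1057)) - 254464) + 1899255 = ((4/7)*2524/(-97290 + 127897) - 254464) + 1899255 = ((4/7)*2524/30607 - 254464) + 1899255 = ((4/7)*(1/30607)*2524 - 254464) + 1899255 = (10096/214249 - 254464) + 1899255 = -54518647440/214249 + 1899255 = 352394837055/214249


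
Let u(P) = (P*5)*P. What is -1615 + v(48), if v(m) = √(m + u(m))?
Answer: -1615 + 4*√723 ≈ -1507.4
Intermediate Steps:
u(P) = 5*P² (u(P) = (5*P)*P = 5*P²)
v(m) = √(m + 5*m²)
-1615 + v(48) = -1615 + √(48*(1 + 5*48)) = -1615 + √(48*(1 + 240)) = -1615 + √(48*241) = -1615 + √11568 = -1615 + 4*√723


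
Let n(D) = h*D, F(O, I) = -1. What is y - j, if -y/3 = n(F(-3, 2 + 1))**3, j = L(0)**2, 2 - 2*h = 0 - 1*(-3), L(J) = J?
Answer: -3/8 ≈ -0.37500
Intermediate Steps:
h = -1/2 (h = 1 - (0 - 1*(-3))/2 = 1 - (0 + 3)/2 = 1 - 1/2*3 = 1 - 3/2 = -1/2 ≈ -0.50000)
n(D) = -D/2
j = 0 (j = 0**2 = 0)
y = -3/8 (y = -3*(-1/2*(-1))**3 = -3*(1/2)**3 = -3*1/8 = -3/8 ≈ -0.37500)
y - j = -3/8 - 1*0 = -3/8 + 0 = -3/8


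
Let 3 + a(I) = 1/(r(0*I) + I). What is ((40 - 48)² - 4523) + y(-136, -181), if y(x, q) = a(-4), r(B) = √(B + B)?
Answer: -17849/4 ≈ -4462.3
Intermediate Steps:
r(B) = √2*√B (r(B) = √(2*B) = √2*√B)
a(I) = -3 + 1/I (a(I) = -3 + 1/(√2*√(0*I) + I) = -3 + 1/(√2*√0 + I) = -3 + 1/(√2*0 + I) = -3 + 1/(0 + I) = -3 + 1/I)
y(x, q) = -13/4 (y(x, q) = -3 + 1/(-4) = -3 - ¼ = -13/4)
((40 - 48)² - 4523) + y(-136, -181) = ((40 - 48)² - 4523) - 13/4 = ((-8)² - 4523) - 13/4 = (64 - 4523) - 13/4 = -4459 - 13/4 = -17849/4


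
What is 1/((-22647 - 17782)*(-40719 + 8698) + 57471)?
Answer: 1/1294634480 ≈ 7.7242e-10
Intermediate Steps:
1/((-22647 - 17782)*(-40719 + 8698) + 57471) = 1/(-40429*(-32021) + 57471) = 1/(1294577009 + 57471) = 1/1294634480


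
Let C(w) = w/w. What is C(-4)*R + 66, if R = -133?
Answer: -67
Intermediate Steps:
C(w) = 1
C(-4)*R + 66 = 1*(-133) + 66 = -133 + 66 = -67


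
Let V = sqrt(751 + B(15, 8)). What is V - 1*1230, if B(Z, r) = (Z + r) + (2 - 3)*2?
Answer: -1230 + 2*sqrt(193) ≈ -1202.2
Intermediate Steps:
B(Z, r) = -2 + Z + r (B(Z, r) = (Z + r) - 1*2 = (Z + r) - 2 = -2 + Z + r)
V = 2*sqrt(193) (V = sqrt(751 + (-2 + 15 + 8)) = sqrt(751 + 21) = sqrt(772) = 2*sqrt(193) ≈ 27.785)
V - 1*1230 = 2*sqrt(193) - 1*1230 = 2*sqrt(193) - 1230 = -1230 + 2*sqrt(193)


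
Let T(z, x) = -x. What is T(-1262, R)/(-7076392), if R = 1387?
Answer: 1387/7076392 ≈ 0.00019600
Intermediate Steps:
T(-1262, R)/(-7076392) = -1*1387/(-7076392) = -1387*(-1/7076392) = 1387/7076392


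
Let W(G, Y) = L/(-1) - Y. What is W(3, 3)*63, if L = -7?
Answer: 252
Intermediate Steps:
W(G, Y) = 7 - Y (W(G, Y) = -7/(-1) - Y = -7*(-1) - Y = 7 - Y)
W(3, 3)*63 = (7 - 1*3)*63 = (7 - 3)*63 = 4*63 = 252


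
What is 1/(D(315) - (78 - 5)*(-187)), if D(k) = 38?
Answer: 1/13689 ≈ 7.3051e-5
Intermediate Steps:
1/(D(315) - (78 - 5)*(-187)) = 1/(38 - (78 - 5)*(-187)) = 1/(38 - 73*(-187)) = 1/(38 - 1*(-13651)) = 1/(38 + 13651) = 1/13689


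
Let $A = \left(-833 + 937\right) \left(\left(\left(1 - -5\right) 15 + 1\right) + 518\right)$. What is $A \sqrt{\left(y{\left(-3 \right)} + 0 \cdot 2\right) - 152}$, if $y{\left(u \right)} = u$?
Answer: $63336 i \sqrt{155} \approx 7.8853 \cdot 10^{5} i$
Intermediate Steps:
$A = 63336$ ($A = 104 \left(\left(\left(1 + 5\right) 15 + 1\right) + 518\right) = 104 \left(\left(6 \cdot 15 + 1\right) + 518\right) = 104 \left(\left(90 + 1\right) + 518\right) = 104 \left(91 + 518\right) = 104 \cdot 609 = 63336$)
$A \sqrt{\left(y{\left(-3 \right)} + 0 \cdot 2\right) - 152} = 63336 \sqrt{\left(-3 + 0 \cdot 2\right) - 152} = 63336 \sqrt{\left(-3 + 0\right) - 152} = 63336 \sqrt{-3 - 152} = 63336 \sqrt{-155} = 63336 i \sqrt{155}$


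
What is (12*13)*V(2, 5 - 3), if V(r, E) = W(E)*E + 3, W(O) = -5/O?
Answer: -312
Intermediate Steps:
V(r, E) = -2 (V(r, E) = (-5/E)*E + 3 = -5 + 3 = -2)
(12*13)*V(2, 5 - 3) = (12*13)*(-2) = 156*(-2) = -312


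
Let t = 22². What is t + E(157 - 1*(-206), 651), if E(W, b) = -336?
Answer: 148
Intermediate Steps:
t = 484
t + E(157 - 1*(-206), 651) = 484 - 336 = 148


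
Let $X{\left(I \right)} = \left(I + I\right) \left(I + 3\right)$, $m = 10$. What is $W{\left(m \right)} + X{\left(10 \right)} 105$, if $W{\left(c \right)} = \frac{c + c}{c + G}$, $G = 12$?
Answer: $\frac{300310}{11} \approx 27301.0$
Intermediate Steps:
$X{\left(I \right)} = 2 I \left(3 + I\right)$
$W{\left(c \right)} = \frac{2 c}{12 + c}$ ($W{\left(c \right)} = \frac{c + c}{c + 12} = \frac{2 c}{12 + c}$)
$W{\left(m \right)} + X{\left(10 \right)} 105 = 2 \cdot 10 \frac{1}{12 + 10} + 2 \cdot 10 \left(3 + 10\right) 105 = 2 \cdot 10 \cdot \frac{1}{22} + 2 \cdot 10 \cdot 13 \cdot 105 = 2 \cdot 10 \cdot \frac{1}{22} + 260 \cdot 105 = \frac{10}{11} + 27300 = \frac{300310}{11}$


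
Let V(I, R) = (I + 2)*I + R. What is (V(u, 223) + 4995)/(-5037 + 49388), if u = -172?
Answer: 34458/44351 ≈ 0.77694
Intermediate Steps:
V(I, R) = R + I*(2 + I) (V(I, R) = (2 + I)*I + R = I*(2 + I) + R = R + I*(2 + I))
(V(u, 223) + 4995)/(-5037 + 49388) = ((223 + (-172)² + 2*(-172)) + 4995)/(-5037 + 49388) = ((223 + 29584 - 344) + 4995)/44351 = (29463 + 4995)*(1/44351) = 34458*(1/44351) = 34458/44351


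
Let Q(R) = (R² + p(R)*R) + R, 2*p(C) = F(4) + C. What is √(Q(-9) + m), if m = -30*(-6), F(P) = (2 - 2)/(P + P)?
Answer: 3*√130/2 ≈ 17.103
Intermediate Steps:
F(P) = 0 (F(P) = 0/((2*P)) = 0*(1/(2*P)) = 0)
p(C) = C/2 (p(C) = (0 + C)/2 = C/2)
m = 180
Q(R) = R + 3*R²/2 (Q(R) = (R² + (R/2)*R) + R = (R² + R²/2) + R = 3*R²/2 + R = R + 3*R²/2)
√(Q(-9) + m) = √((½)*(-9)*(2 + 3*(-9)) + 180) = √((½)*(-9)*(2 - 27) + 180) = √((½)*(-9)*(-25) + 180) = √(225/2 + 180) = √(585/2) = 3*√130/2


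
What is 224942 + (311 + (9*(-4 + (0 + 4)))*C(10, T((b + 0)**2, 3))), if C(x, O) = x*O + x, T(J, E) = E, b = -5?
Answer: 225253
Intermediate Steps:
C(x, O) = x + O*x (C(x, O) = O*x + x = x + O*x)
224942 + (311 + (9*(-4 + (0 + 4)))*C(10, T((b + 0)**2, 3))) = 224942 + (311 + (9*(-4 + (0 + 4)))*(10*(1 + 3))) = 224942 + (311 + (9*(-4 + 4))*(10*4)) = 224942 + (311 + (9*0)*40) = 224942 + (311 + 0*40) = 224942 + (311 + 0) = 224942 + 311 = 225253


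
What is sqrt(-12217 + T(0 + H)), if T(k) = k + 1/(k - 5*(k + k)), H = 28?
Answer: I*sqrt(21501403)/42 ≈ 110.4*I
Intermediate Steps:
T(k) = k - 1/(9*k) (T(k) = k + 1/(k - 10*k) = k + 1/(-9*k) = k - 1/(9*k))
sqrt(-12217 + T(0 + H)) = sqrt(-12217 + ((0 + 28) - 1/(9*(0 + 28)))) = sqrt(-12217 + (28 - 1/9/28)) = sqrt(-12217 + (28 - 1/9*1/28)) = sqrt(-12217 + (28 - 1/252)) = sqrt(-12217 + 7055/252) = sqrt(-3071629/252) = I*sqrt(21501403)/42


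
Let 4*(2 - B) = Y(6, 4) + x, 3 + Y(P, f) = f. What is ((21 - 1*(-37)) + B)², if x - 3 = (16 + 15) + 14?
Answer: 36481/16 ≈ 2280.1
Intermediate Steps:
Y(P, f) = -3 + f
x = 48 (x = 3 + ((16 + 15) + 14) = 3 + (31 + 14) = 3 + 45 = 48)
B = -41/4 (B = 2 - ((-3 + 4) + 48)/4 = 2 - (1 + 48)/4 = 2 - ¼*49 = 2 - 49/4 = -41/4 ≈ -10.250)
((21 - 1*(-37)) + B)² = ((21 - 1*(-37)) - 41/4)² = ((21 + 37) - 41/4)² = (58 - 41/4)² = (191/4)² = 36481/16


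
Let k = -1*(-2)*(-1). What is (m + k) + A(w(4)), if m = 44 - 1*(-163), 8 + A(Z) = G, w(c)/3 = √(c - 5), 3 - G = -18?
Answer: 218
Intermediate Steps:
G = 21 (G = 3 - 1*(-18) = 3 + 18 = 21)
w(c) = 3*√(-5 + c) (w(c) = 3*√(c - 5) = 3*√(-5 + c))
A(Z) = 13 (A(Z) = -8 + 21 = 13)
k = -2 (k = 2*(-1) = -2)
m = 207 (m = 44 + 163 = 207)
(m + k) + A(w(4)) = (207 - 2) + 13 = 205 + 13 = 218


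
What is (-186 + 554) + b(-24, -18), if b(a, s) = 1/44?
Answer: 16193/44 ≈ 368.02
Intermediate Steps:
b(a, s) = 1/44
(-186 + 554) + b(-24, -18) = (-186 + 554) + 1/44 = 368 + 1/44 = 16193/44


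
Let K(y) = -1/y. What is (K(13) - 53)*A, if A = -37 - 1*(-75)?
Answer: -26220/13 ≈ -2016.9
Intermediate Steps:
A = 38 (A = -37 + 75 = 38)
(K(13) - 53)*A = (-1/13 - 53)*38 = -690/13*38 = -26220/13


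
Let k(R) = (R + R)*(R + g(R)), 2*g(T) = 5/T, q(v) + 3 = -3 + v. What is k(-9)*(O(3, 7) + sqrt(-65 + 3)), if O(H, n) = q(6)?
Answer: 167*I*sqrt(62) ≈ 1315.0*I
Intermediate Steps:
q(v) = -6 + v (q(v) = -3 + (-3 + v) = -6 + v)
O(H, n) = 0 (O(H, n) = -6 + 6 = 0)
g(T) = 5/(2*T) (g(T) = (5/T)/2 = 5/(2*T))
k(R) = 2*R*(R + 5/(2*R)) (k(R) = (R + R)*(R + 5/(2*R)) = (2*R)*(R + 5/(2*R)) = 2*R*(R + 5/(2*R)))
k(-9)*(O(3, 7) + sqrt(-65 + 3)) = (5 + 2*(-9)**2)*(0 + sqrt(-65 + 3)) = (5 + 2*81)*(0 + sqrt(-62)) = (5 + 162)*(0 + I*sqrt(62)) = 167*(I*sqrt(62)) = 167*I*sqrt(62)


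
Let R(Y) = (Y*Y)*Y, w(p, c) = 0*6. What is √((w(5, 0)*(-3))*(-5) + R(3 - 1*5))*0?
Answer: 0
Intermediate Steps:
w(p, c) = 0
R(Y) = Y³ (R(Y) = Y²*Y = Y³)
√((w(5, 0)*(-3))*(-5) + R(3 - 1*5))*0 = √((0*(-3))*(-5) + (3 - 1*5)³)*0 = √(0*(-5) + (3 - 5)³)*0 = √(0 + (-2)³)*0 = √(0 - 8)*0 = √(-8)*0 = (2*I*√2)*0 = 0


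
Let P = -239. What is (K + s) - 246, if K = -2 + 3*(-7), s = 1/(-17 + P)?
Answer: -68865/256 ≈ -269.00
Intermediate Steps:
s = -1/256 (s = 1/(-17 - 239) = 1/(-256) = -1/256 ≈ -0.0039063)
K = -23 (K = -2 - 21 = -23)
(K + s) - 246 = (-23 - 1/256) - 246 = -5889/256 - 246 = -68865/256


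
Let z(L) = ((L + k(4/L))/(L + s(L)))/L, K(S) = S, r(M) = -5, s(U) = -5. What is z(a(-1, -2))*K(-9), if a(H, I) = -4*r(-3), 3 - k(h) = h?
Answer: -171/250 ≈ -0.68400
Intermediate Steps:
k(h) = 3 - h
a(H, I) = 20 (a(H, I) = -4*(-5) = 20)
z(L) = (3 + L - 4/L)/(L*(-5 + L)) (z(L) = ((L + (3 - 4/L))/(L - 5))/L = ((L + (3 - 4/L))/(-5 + L))/L = ((3 + L - 4/L)/(-5 + L))/L = (3 + L - 4/L)/(L*(-5 + L)))
z(a(-1, -2))*K(-9) = ((-4 + 20*(3 + 20))/(20²*(-5 + 20)))*(-9) = ((1/400)*(-4 + 20*23)/15)*(-9) = ((1/400)*(1/15)*(-4 + 460))*(-9) = ((1/400)*(1/15)*456)*(-9) = (19/250)*(-9) = -171/250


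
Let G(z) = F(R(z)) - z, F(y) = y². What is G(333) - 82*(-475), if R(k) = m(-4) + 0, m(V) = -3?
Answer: 38626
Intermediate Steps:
R(k) = -3 (R(k) = -3 + 0 = -3)
G(z) = 9 - z (G(z) = (-3)² - z = 9 - z)
G(333) - 82*(-475) = (9 - 1*333) - 82*(-475) = (9 - 333) + 38950 = -324 + 38950 = 38626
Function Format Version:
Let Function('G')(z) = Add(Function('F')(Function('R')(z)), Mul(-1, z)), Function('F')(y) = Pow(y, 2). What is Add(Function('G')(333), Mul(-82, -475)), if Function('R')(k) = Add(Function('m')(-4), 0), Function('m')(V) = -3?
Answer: 38626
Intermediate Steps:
Function('R')(k) = -3 (Function('R')(k) = Add(-3, 0) = -3)
Function('G')(z) = Add(9, Mul(-1, z)) (Function('G')(z) = Add(Pow(-3, 2), Mul(-1, z)) = Add(9, Mul(-1, z)))
Add(Function('G')(333), Mul(-82, -475)) = Add(Add(9, Mul(-1, 333)), Mul(-82, -475)) = Add(Add(9, -333), 38950) = Add(-324, 38950) = 38626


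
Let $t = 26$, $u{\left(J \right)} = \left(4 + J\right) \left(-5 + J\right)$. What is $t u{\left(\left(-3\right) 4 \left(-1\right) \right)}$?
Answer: $2912$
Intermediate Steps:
$u{\left(J \right)} = \left(-5 + J\right) \left(4 + J\right)$
$t u{\left(\left(-3\right) 4 \left(-1\right) \right)} = 26 \left(-20 + \left(\left(-3\right) 4 \left(-1\right)\right)^{2} - \left(-3\right) 4 \left(-1\right)\right) = 26 \left(-20 + \left(\left(-12\right) \left(-1\right)\right)^{2} - \left(-12\right) \left(-1\right)\right) = 26 \left(-20 + 12^{2} - 12\right) = 26 \left(-20 + 144 - 12\right) = 26 \cdot 112 = 2912$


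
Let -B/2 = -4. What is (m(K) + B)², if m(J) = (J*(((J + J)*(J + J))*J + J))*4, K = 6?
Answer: 436308544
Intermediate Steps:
B = 8 (B = -2*(-4) = 8)
m(J) = 4*J*(J + 4*J³) (m(J) = (J*(((2*J)*(2*J))*J + J))*4 = (J*((4*J²)*J + J))*4 = (J*(4*J³ + J))*4 = (J*(J + 4*J³))*4 = 4*J*(J + 4*J³))
(m(K) + B)² = (6²*(4 + 16*6²) + 8)² = (36*(4 + 16*36) + 8)² = (36*(4 + 576) + 8)² = (36*580 + 8)² = (20880 + 8)² = 20888² = 436308544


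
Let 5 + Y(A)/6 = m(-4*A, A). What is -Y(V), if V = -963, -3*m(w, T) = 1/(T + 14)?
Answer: 28468/949 ≈ 29.998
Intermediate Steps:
m(w, T) = -1/(3*(14 + T)) (m(w, T) = -1/(3*(T + 14)) = -1/(3*(14 + T)))
Y(A) = -30 - 6/(42 + 3*A) (Y(A) = -30 + 6*(-1/(42 + 3*A)) = -30 - 6/(42 + 3*A))
-Y(V) = -2*(-211 - 15*(-963))/(14 - 963) = -2*(-211 + 14445)/(-949) = -2*(-1)*14234/949 = -1*(-28468/949) = 28468/949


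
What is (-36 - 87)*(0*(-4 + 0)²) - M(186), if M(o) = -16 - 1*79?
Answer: 95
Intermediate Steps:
M(o) = -95 (M(o) = -16 - 79 = -95)
(-36 - 87)*(0*(-4 + 0)²) - M(186) = (-36 - 87)*(0*(-4 + 0)²) - 1*(-95) = -0*(-4)² + 95 = -0*16 + 95 = -123*0 + 95 = 0 + 95 = 95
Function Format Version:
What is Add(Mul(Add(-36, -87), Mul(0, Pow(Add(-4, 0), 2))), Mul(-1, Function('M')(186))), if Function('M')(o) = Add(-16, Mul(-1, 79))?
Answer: 95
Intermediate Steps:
Function('M')(o) = -95 (Function('M')(o) = Add(-16, -79) = -95)
Add(Mul(Add(-36, -87), Mul(0, Pow(Add(-4, 0), 2))), Mul(-1, Function('M')(186))) = Add(Mul(Add(-36, -87), Mul(0, Pow(Add(-4, 0), 2))), Mul(-1, -95)) = Add(Mul(-123, Mul(0, Pow(-4, 2))), 95) = Add(Mul(-123, Mul(0, 16)), 95) = Add(Mul(-123, 0), 95) = Add(0, 95) = 95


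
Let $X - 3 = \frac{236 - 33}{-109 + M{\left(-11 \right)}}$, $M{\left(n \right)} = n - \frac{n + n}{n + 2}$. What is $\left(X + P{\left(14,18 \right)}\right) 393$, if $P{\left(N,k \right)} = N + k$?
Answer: $\frac{497931}{38} \approx 13103.0$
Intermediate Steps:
$M{\left(n \right)} = n - \frac{2 n}{2 + n}$
$X = \frac{51}{38}$ ($X = 3 + \frac{236 - 33}{-109 + \frac{\left(-11\right)^{2}}{2 - 11}} = 3 + \frac{203}{-109 + \frac{121}{-9}} = 3 + \frac{203}{-109 + 121 \left(- \frac{1}{9}\right)} = 3 + \frac{203}{-109 - \frac{121}{9}} = 3 + \frac{203}{- \frac{1102}{9}} = 3 + 203 \left(- \frac{9}{1102}\right) = 3 - \frac{63}{38} = \frac{51}{38} \approx 1.3421$)
$\left(X + P{\left(14,18 \right)}\right) 393 = \left(\frac{51}{38} + \left(14 + 18\right)\right) 393 = \left(\frac{51}{38} + 32\right) 393 = \frac{1267}{38} \cdot 393 = \frac{497931}{38}$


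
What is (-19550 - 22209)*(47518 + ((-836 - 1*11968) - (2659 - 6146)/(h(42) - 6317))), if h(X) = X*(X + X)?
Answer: -4042849937981/2789 ≈ -1.4496e+9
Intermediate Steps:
h(X) = 2*X² (h(X) = X*(2*X) = 2*X²)
(-19550 - 22209)*(47518 + ((-836 - 1*11968) - (2659 - 6146)/(h(42) - 6317))) = (-19550 - 22209)*(47518 + ((-836 - 1*11968) - (2659 - 6146)/(2*42² - 6317))) = -41759*(47518 + ((-836 - 11968) - (-3487)/(2*1764 - 6317))) = -41759*(47518 + (-12804 - (-3487)/(3528 - 6317))) = -41759*(47518 + (-12804 - (-3487)/(-2789))) = -41759*(47518 + (-12804 - (-3487)*(-1)/2789)) = -41759*(47518 + (-12804 - 1*3487/2789)) = -41759*(47518 + (-12804 - 3487/2789)) = -41759*(47518 - 35713843/2789) = -41759*96813859/2789 = -4042849937981/2789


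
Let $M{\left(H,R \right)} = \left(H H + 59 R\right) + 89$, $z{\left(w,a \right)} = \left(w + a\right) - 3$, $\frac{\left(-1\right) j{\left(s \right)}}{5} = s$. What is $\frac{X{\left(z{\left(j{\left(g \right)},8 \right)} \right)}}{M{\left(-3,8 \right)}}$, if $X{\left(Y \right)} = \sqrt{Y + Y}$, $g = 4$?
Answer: $\frac{i \sqrt{30}}{570} \approx 0.0096092 i$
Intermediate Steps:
$j{\left(s \right)} = - 5 s$
$z{\left(w,a \right)} = -3 + a + w$ ($z{\left(w,a \right)} = \left(a + w\right) - 3 = -3 + a + w$)
$X{\left(Y \right)} = \sqrt{2} \sqrt{Y}$ ($X{\left(Y \right)} = \sqrt{2 Y} = \sqrt{2} \sqrt{Y}$)
$M{\left(H,R \right)} = 89 + H^{2} + 59 R$ ($M{\left(H,R \right)} = \left(H^{2} + 59 R\right) + 89 = 89 + H^{2} + 59 R$)
$\frac{X{\left(z{\left(j{\left(g \right)},8 \right)} \right)}}{M{\left(-3,8 \right)}} = \frac{\sqrt{2} \sqrt{-3 + 8 - 20}}{89 + \left(-3\right)^{2} + 59 \cdot 8} = \frac{\sqrt{2} \sqrt{-3 + 8 - 20}}{89 + 9 + 472} = \frac{\sqrt{2} \sqrt{-15}}{570} = \sqrt{2} i \sqrt{15} \cdot \frac{1}{570} = i \sqrt{30} \cdot \frac{1}{570} = \frac{i \sqrt{30}}{570}$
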